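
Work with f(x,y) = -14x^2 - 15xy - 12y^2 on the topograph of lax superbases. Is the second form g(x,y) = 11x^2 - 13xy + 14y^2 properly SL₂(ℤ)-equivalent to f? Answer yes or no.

D₁ = -447, D₂ = -447
f is negative-definite; reduce −f:
−f: translate: b→-13 (≡15 mod 28), so (14,15,12)→(14,-13,11)
−f: flip: (14,-13,11)→(11,13,14)
−f: translate: b→-9 (≡13 mod 22), so (11,13,14)→(11,-9,12)
−f: reduced (well bottom): (11,-9,12) with a≤c, −a<b≤a
flip sign back: reduced form of f is (-11,9,-12)
g: translate: b→9 (≡-13 mod 22), so (11,-13,14)→(11,9,12)
g: reduced (well bottom): (11,9,12) with a≤c, −a<b≤a
reduced forms (-11, 9, -12) vs (11, 9, 12) ⇒ inequivalent

no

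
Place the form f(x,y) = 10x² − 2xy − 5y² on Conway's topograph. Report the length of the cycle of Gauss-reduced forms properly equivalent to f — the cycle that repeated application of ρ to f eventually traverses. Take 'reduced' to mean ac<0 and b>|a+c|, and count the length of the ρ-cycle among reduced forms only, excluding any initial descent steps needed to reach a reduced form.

D = 204, ⌊√D⌋ = 14
descent: ρ → (-5,12,3)  [lands on river]
river: ρ → (3,12,-5)
river: ρ → (-5,8,7)
river: ρ → (7,6,-6)
river: ρ → (-6,6,7)
river: ρ → (7,8,-5)
ρ-cycle length = 6 (tail of 1 descent step not counted)

6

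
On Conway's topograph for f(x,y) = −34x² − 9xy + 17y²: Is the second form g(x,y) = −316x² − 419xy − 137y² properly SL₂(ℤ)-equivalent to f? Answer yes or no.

D₁ = 2393, D₂ = 2393
river cycle of f (length 46): (17, 43, -8), (-8, 37, 32), (32, 27, -13), (-13, 25, 34), (34, 43, -4), (-4, 45, 23), (23, 47, -2), (-2, 45, 46), (46, 47, -1), (-1, 47, 46), … (36 more)
river cycle of g (length 46): (-26, 25, 17), (17, 43, -8), (-8, 37, 32), (32, 27, -13), (-13, 25, 34), (34, 43, -4), (-4, 45, 23), (23, 47, -2), (-2, 45, 46), (46, 47, -1), … (36 more)
cycles coincide ⇒ equivalent

yes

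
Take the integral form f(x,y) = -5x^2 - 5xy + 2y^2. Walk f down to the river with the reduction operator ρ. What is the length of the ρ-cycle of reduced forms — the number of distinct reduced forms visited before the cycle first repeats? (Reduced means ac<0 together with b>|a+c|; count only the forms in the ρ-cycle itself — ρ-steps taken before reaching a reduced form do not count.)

D = 65, ⌊√D⌋ = 8
descent: ρ → (2,5,-5)  [lands on river]
river: ρ → (-5,5,2)
river: ρ → (2,7,-2)
river: ρ → (-2,5,5)
river: ρ → (5,5,-2)
river: ρ → (-2,7,2)
ρ-cycle length = 6 (tail of 1 descent step not counted)

6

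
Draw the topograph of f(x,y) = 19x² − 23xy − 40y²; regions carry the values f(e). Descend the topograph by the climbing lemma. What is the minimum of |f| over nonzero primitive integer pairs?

descent: ρ → (-40,23,19)  [lands on river]
river: ρ → (19,53,-10)
river: ρ → (-10,47,34)
river: ρ → (34,21,-23)
river: ρ → (-23,25,32)
river: ρ → (32,39,-16)
river: ρ → (-16,57,5)
river: ρ → (5,53,-38)
river: ρ → (-38,23,20)
river: ρ → (20,57,-4)
river: ρ → (-4,55,34)
river: ρ → (34,13,-25)
river: ρ → (-25,37,22)
river: ρ → (22,51,-11)
river: ρ → (-11,59,2)
river: ρ → (2,57,-40)
closes: descent 1, river 16
min |a| on river = 2

2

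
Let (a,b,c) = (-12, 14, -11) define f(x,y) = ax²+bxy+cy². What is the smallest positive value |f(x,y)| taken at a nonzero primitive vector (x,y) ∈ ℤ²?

translate: b→10 (≡-14 mod 24), so (12,-14,11)→(12,10,9)
flip: (12,10,9)→(9,-10,12)
translate: b→8 (≡-10 mod 18), so (9,-10,12)→(9,8,11)
reduced (well bottom): (9,8,11) with a≤c, −a<b≤a
well minimum |f| = |-9| = 9 (negative-definite)

9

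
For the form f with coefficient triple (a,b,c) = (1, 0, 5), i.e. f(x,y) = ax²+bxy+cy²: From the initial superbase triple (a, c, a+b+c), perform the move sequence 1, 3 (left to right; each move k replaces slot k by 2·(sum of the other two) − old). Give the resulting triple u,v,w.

start (1,5,6) = (f(1,0),f(0,1),f(1,1))
replace slot 1: 2·(5+6) − 1 = 21 → (21,5,6)
replace slot 3: 2·(21+5) − 6 = 46 → (21,5,46)

21,5,46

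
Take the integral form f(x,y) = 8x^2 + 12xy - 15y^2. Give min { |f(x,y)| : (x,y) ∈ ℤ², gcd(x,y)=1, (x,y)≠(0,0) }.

river: ρ → (-15,18,5)
river: ρ → (5,22,-7)
river: ρ → (-7,20,8)
river: ρ → (8,12,-15)
closes: descent 0, river 4
min |a| on river = 5

5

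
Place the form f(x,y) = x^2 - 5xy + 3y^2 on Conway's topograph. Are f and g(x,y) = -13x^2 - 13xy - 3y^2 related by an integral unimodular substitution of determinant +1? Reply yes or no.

D₁ = 13, D₂ = 13
river cycle of f (length 2): (-1, 3, 1), (1, 3, -1)
river cycle of g (length 2): (1, 3, -1), (-1, 3, 1)
cycles coincide ⇒ equivalent

yes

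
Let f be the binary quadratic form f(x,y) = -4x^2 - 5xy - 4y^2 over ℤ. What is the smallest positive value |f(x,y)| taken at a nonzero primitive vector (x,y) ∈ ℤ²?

translate: b→-3 (≡5 mod 8), so (4,5,4)→(4,-3,3)
flip: (4,-3,3)→(3,3,4)
reduced (well bottom): (3,3,4) with a≤c, −a<b≤a
well minimum |f| = |-3| = 3 (negative-definite)

3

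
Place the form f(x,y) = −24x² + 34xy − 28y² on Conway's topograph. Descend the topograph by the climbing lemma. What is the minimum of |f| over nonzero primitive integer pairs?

translate: b→14 (≡-34 mod 48), so (24,-34,28)→(24,14,18)
flip: (24,14,18)→(18,-14,24)
reduced (well bottom): (18,-14,24) with a≤c, −a<b≤a
well minimum |f| = |-18| = 18 (negative-definite)

18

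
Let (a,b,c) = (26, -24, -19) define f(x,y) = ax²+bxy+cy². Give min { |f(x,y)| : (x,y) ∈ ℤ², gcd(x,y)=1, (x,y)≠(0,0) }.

descent: ρ → (-19,24,26)  [lands on river]
river: ρ → (26,28,-17)
river: ρ → (-17,40,14)
river: ρ → (14,44,-11)
river: ρ → (-11,44,14)
river: ρ → (14,40,-17)
river: ρ → (-17,28,26)
river: ρ → (26,24,-19)
river: ρ → (-19,14,31)
river: ρ → (31,48,-2)
river: ρ → (-2,48,31)
river: ρ → (31,14,-19)
closes: descent 1, river 12
min |a| on river = 2

2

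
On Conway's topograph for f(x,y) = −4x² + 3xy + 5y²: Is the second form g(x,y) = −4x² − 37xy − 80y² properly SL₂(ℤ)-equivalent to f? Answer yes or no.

D₁ = 89, D₂ = 89
river cycle of f (length 14): (5, 7, -2), (-2, 9, 1), (1, 9, -2), (-2, 7, 5), (5, 3, -4), (-4, 5, 4), (4, 3, -5), (-5, 7, 2), (2, 9, -1), (-1, 9, 2), … (4 more)
river cycle of g (length 14): (-4, 3, 5), (5, 7, -2), (-2, 9, 1), (1, 9, -2), (-2, 7, 5), (5, 3, -4), (-4, 5, 4), (4, 3, -5), (-5, 7, 2), (2, 9, -1), … (4 more)
cycles coincide ⇒ equivalent

yes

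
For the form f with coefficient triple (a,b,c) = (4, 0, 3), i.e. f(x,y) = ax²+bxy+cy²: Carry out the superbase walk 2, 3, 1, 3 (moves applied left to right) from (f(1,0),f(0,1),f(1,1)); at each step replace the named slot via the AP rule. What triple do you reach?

start (4,3,7) = (f(1,0),f(0,1),f(1,1))
replace slot 2: 2·(4+7) − 3 = 19 → (4,19,7)
replace slot 3: 2·(4+19) − 7 = 39 → (4,19,39)
replace slot 1: 2·(19+39) − 4 = 112 → (112,19,39)
replace slot 3: 2·(112+19) − 39 = 223 → (112,19,223)

112,19,223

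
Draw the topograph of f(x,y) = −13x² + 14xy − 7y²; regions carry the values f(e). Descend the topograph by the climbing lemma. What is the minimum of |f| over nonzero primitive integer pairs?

translate: b→12 (≡-14 mod 26), so (13,-14,7)→(13,12,6)
flip: (13,12,6)→(6,-12,13)
translate: b→0 (≡-12 mod 12), so (6,-12,13)→(6,0,7)
reduced (well bottom): (6,0,7) with a≤c, −a<b≤a
well minimum |f| = |-6| = 6 (negative-definite)

6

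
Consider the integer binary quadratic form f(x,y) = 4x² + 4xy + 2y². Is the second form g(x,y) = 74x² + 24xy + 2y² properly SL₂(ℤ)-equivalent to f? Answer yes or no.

D₁ = -16, D₂ = -16
f: flip: (4,4,2)→(2,-4,4)
f: translate: b→0 (≡-4 mod 4), so (2,-4,4)→(2,0,2)
f: reduced (well bottom): (2,0,2) with a≤c, −a<b≤a
g: flip: (74,24,2)→(2,-24,74)
g: translate: b→0 (≡-24 mod 4), so (2,-24,74)→(2,0,2)
g: reduced (well bottom): (2,0,2) with a≤c, −a<b≤a
reduced forms (2, 0, 2) vs (2, 0, 2) ⇒ equivalent

yes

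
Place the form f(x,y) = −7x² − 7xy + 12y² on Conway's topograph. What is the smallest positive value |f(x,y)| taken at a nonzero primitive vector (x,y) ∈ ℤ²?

descent: ρ → (12,7,-7)  [lands on river]
river: ρ → (-7,7,12)
river: ρ → (12,17,-2)
river: ρ → (-2,19,3)
river: ρ → (3,17,-8)
river: ρ → (-8,15,5)
river: ρ → (5,15,-8)
river: ρ → (-8,17,3)
river: ρ → (3,19,-2)
river: ρ → (-2,17,12)
closes: descent 1, river 10
min |a| on river = 2

2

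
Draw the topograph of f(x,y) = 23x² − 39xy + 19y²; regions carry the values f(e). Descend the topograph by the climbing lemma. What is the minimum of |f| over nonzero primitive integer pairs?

translate: b→7 (≡-39 mod 46), so (23,-39,19)→(23,7,3)
flip: (23,7,3)→(3,-7,23)
translate: b→-1 (≡-7 mod 6), so (3,-7,23)→(3,-1,19)
reduced (well bottom): (3,-1,19) with a≤c, −a<b≤a
well minimum = a = 3

3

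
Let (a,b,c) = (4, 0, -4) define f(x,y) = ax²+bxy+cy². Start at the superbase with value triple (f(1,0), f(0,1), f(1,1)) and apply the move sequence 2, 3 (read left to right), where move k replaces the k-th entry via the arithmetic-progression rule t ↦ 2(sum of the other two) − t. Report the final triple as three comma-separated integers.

start (4,-4,0) = (f(1,0),f(0,1),f(1,1))
replace slot 2: 2·(4+0) − (-4) = 12 → (4,12,0)
replace slot 3: 2·(4+12) − 0 = 32 → (4,12,32)

4,12,32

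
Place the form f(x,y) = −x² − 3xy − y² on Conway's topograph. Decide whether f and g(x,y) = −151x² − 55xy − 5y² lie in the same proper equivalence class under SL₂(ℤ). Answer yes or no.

D₁ = 5, D₂ = 5
river cycle of f (length 2): (-1, 1, 1), (1, 1, -1)
river cycle of g (length 2): (-1, 1, 1), (1, 1, -1)
cycles coincide ⇒ equivalent

yes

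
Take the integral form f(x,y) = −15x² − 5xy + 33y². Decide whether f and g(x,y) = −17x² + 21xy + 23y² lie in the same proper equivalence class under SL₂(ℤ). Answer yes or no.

D₁ = 2005, D₂ = 2005
river cycle of f (length 6): (-15, 25, 23), (23, 21, -17), (-17, 13, 27), (27, 41, -3), (-3, 43, 13), (13, 35, -15)
river cycle of g (length 6): (23, 25, -15), (-15, 35, 13), (13, 43, -3), (-3, 41, 27), (27, 13, -17), (-17, 21, 23)
cycles differ ⇒ inequivalent

no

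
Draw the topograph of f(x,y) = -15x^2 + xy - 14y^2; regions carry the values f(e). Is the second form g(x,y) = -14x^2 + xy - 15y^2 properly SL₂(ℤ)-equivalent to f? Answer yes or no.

D₁ = -839, D₂ = -839
f is negative-definite; reduce −f:
−f: flip: (15,-1,14)→(14,1,15)
−f: reduced (well bottom): (14,1,15) with a≤c, −a<b≤a
flip sign back: reduced form of f is (-14,-1,-15)
g is negative-definite; reduce −g:
−g: reduced (well bottom): (14,-1,15) with a≤c, −a<b≤a
flip sign back: reduced form of g is (-14,1,-15)
reduced forms (-14, -1, -15) vs (-14, 1, -15) ⇒ inequivalent

no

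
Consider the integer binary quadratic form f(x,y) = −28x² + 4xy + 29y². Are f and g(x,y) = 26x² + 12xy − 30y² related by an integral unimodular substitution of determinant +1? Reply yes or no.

D₁ = 3264, D₂ = 3264
river cycle of f (length 8): (29, 54, -3), (-3, 54, 29), (29, 4, -28), (-28, 52, 5), (5, 48, -48), (-48, 48, 5), (5, 52, -28), (-28, 4, 29)
river cycle of g (length 8): (-30, 48, 8), (8, 48, -30), (-30, 12, 26), (26, 40, -16), (-16, 56, 2), (2, 56, -16), (-16, 40, 26), (26, 12, -30)
cycles differ ⇒ inequivalent

no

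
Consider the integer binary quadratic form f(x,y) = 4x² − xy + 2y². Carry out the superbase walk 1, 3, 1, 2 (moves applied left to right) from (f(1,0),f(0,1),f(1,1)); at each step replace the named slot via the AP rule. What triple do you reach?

start (4,2,5) = (f(1,0),f(0,1),f(1,1))
replace slot 1: 2·(2+5) − 4 = 10 → (10,2,5)
replace slot 3: 2·(10+2) − 5 = 19 → (10,2,19)
replace slot 1: 2·(2+19) − 10 = 32 → (32,2,19)
replace slot 2: 2·(32+19) − 2 = 100 → (32,100,19)

32,100,19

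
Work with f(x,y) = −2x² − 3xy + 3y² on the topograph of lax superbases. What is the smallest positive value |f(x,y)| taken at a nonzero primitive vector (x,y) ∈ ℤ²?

descent: ρ → (3,3,-2)  [lands on river]
river: ρ → (-2,5,1)
river: ρ → (1,5,-2)
river: ρ → (-2,3,3)
closes: descent 1, river 4
min |a| on river = 1

1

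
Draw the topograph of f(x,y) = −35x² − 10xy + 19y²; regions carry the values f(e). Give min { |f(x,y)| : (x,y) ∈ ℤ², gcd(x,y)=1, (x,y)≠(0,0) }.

descent: ρ → (19,48,-6)  [lands on river]
river: ρ → (-6,48,19)
river: ρ → (19,28,-26)
river: ρ → (-26,24,21)
river: ρ → (21,18,-29)
river: ρ → (-29,40,10)
river: ρ → (10,40,-29)
river: ρ → (-29,18,21)
river: ρ → (21,24,-26)
river: ρ → (-26,28,19)
closes: descent 1, river 10
min |a| on river = 6

6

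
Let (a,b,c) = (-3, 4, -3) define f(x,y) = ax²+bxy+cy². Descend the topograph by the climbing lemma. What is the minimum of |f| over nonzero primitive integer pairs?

translate: b→2 (≡-4 mod 6), so (3,-4,3)→(3,2,2)
flip: (3,2,2)→(2,-2,3)
translate: b→2 (≡-2 mod 4), so (2,-2,3)→(2,2,3)
reduced (well bottom): (2,2,3) with a≤c, −a<b≤a
well minimum |f| = |-2| = 2 (negative-definite)

2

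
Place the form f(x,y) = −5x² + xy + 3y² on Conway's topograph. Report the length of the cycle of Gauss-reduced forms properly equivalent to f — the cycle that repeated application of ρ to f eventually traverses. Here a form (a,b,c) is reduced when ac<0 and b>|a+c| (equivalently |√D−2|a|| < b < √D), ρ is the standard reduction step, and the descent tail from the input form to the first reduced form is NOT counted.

D = 61, ⌊√D⌋ = 7
descent: ρ → (3,5,-3)  [lands on river]
river: ρ → (-3,7,1)
river: ρ → (1,7,-3)
river: ρ → (-3,5,3)
river: ρ → (3,7,-1)
river: ρ → (-1,7,3)
ρ-cycle length = 6 (tail of 1 descent step not counted)

6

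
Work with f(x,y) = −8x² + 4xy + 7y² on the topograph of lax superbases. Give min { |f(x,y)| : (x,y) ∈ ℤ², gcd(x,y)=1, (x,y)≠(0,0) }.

river: ρ → (7,10,-5)
river: ρ → (-5,10,7)
river: ρ → (7,4,-8)
river: ρ → (-8,12,3)
river: ρ → (3,12,-8)
river: ρ → (-8,4,7)
closes: descent 0, river 6
min |a| on river = 3

3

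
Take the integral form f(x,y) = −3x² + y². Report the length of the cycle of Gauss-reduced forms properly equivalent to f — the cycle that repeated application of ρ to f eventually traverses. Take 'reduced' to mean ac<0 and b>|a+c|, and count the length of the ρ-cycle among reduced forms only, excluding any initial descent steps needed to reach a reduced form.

D = 12, ⌊√D⌋ = 3
descent: ρ → (1,2,-2)  [lands on river]
river: ρ → (-2,2,1)
ρ-cycle length = 2 (tail of 1 descent step not counted)

2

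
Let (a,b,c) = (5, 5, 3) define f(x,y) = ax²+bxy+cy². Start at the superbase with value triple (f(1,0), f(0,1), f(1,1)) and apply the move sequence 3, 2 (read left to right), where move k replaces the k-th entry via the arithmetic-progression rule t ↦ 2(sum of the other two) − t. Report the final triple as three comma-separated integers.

start (5,3,13) = (f(1,0),f(0,1),f(1,1))
replace slot 3: 2·(5+3) − 13 = 3 → (5,3,3)
replace slot 2: 2·(5+3) − 3 = 13 → (5,13,3)

5,13,3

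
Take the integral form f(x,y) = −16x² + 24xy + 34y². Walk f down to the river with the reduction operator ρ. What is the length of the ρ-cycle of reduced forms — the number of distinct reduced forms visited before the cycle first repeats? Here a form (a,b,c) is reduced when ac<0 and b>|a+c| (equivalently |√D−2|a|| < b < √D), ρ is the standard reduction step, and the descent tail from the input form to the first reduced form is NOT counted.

D = 2752, ⌊√D⌋ = 52
river: ρ → (34,44,-6)
river: ρ → (-6,52,2)
river: ρ → (2,52,-6)
river: ρ → (-6,44,34)
river: ρ → (34,24,-16)
river: ρ → (-16,40,18)
river: ρ → (18,32,-24)
river: ρ → (-24,16,26)
river: ρ → (26,36,-14)
river: ρ → (-14,48,8)
river: ρ → (8,48,-14)
river: ρ → (-14,36,26)
river: ρ → (26,16,-24)
river: ρ → (-24,32,18)
river: ρ → (18,40,-16)
river: ρ → (-16,24,34)
ρ-cycle length = 16 (tail of 0 descent steps not counted)

16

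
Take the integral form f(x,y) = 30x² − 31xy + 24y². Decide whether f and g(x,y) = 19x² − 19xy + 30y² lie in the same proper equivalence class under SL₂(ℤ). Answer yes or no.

D₁ = -1919, D₂ = -1919
f: translate: b→29 (≡-31 mod 60), so (30,-31,24)→(30,29,23)
f: flip: (30,29,23)→(23,-29,30)
f: translate: b→17 (≡-29 mod 46), so (23,-29,30)→(23,17,24)
f: reduced (well bottom): (23,17,24) with a≤c, −a<b≤a
g: translate: b→19 (≡-19 mod 38), so (19,-19,30)→(19,19,30)
g: reduced (well bottom): (19,19,30) with a≤c, −a<b≤a
reduced forms (23, 17, 24) vs (19, 19, 30) ⇒ inequivalent

no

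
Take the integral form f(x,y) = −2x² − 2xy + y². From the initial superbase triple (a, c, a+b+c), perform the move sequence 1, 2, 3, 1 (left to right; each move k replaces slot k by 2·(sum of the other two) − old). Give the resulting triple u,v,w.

start (-2,1,-3) = (f(1,0),f(0,1),f(1,1))
replace slot 1: 2·(1+(-3)) − (-2) = -2 → (-2,1,-3)
replace slot 2: 2·((-2)+(-3)) − 1 = -11 → (-2,-11,-3)
replace slot 3: 2·((-2)+(-11)) − (-3) = -23 → (-2,-11,-23)
replace slot 1: 2·((-11)+(-23)) − (-2) = -66 → (-66,-11,-23)

-66,-11,-23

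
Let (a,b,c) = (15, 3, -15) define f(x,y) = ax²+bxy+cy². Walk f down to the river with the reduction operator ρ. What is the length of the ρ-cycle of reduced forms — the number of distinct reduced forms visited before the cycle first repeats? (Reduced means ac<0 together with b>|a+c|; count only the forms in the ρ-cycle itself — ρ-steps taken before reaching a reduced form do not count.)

D = 909, ⌊√D⌋ = 30
river: ρ → (-15,27,3)
river: ρ → (3,27,-15)
river: ρ → (-15,3,15)
river: ρ → (15,27,-3)
river: ρ → (-3,27,15)
river: ρ → (15,3,-15)
ρ-cycle length = 6 (tail of 0 descent steps not counted)

6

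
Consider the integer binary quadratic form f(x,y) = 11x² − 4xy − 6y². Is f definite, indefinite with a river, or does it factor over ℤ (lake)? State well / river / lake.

D = b²−4ac = (-4)² − 4·11·(-6) = 280
D > 0 non-square ⇒ indefinite ⇒ periodic river

river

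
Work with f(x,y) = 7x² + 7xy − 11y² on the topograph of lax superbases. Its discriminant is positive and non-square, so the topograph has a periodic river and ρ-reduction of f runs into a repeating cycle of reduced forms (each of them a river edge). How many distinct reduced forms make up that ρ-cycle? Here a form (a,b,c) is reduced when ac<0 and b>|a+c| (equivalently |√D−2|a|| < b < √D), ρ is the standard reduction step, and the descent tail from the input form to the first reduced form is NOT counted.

D = 357, ⌊√D⌋ = 18
river: ρ → (-11,15,3)
river: ρ → (3,15,-11)
river: ρ → (-11,7,7)
river: ρ → (7,7,-11)
ρ-cycle length = 4 (tail of 0 descent steps not counted)

4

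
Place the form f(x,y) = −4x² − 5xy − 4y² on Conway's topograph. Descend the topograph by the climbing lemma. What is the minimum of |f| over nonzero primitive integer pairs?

translate: b→-3 (≡5 mod 8), so (4,5,4)→(4,-3,3)
flip: (4,-3,3)→(3,3,4)
reduced (well bottom): (3,3,4) with a≤c, −a<b≤a
well minimum |f| = |-3| = 3 (negative-definite)

3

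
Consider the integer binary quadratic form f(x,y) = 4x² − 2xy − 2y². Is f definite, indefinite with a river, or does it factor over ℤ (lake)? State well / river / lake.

D = b²−4ac = (-2)² − 4·4·(-2) = 36
D = 6² is a perfect square ⇒ form factors over ℤ ⇒ lakes

lake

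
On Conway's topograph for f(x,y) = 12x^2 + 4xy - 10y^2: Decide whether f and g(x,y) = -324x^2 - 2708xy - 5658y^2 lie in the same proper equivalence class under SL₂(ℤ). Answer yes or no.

D₁ = 496, D₂ = 496
river cycle of f (length 8): (-10, 16, 6), (6, 20, -4), (-4, 20, 6), (6, 16, -10), (-10, 4, 12), (12, 20, -2), (-2, 20, 12), (12, 4, -10)
river cycle of g (length 8): (-10, 16, 6), (6, 20, -4), (-4, 20, 6), (6, 16, -10), (-10, 4, 12), (12, 20, -2), (-2, 20, 12), (12, 4, -10)
cycles coincide ⇒ equivalent

yes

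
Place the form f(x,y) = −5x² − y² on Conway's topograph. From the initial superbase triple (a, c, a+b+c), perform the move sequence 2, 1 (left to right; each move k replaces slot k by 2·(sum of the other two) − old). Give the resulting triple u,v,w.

start (-5,-1,-6) = (f(1,0),f(0,1),f(1,1))
replace slot 2: 2·((-5)+(-6)) − (-1) = -21 → (-5,-21,-6)
replace slot 1: 2·((-21)+(-6)) − (-5) = -49 → (-49,-21,-6)

-49,-21,-6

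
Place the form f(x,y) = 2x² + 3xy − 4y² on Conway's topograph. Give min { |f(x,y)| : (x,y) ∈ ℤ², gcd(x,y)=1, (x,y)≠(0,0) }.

river: ρ → (-4,5,1)
river: ρ → (1,5,-4)
river: ρ → (-4,3,2)
river: ρ → (2,5,-2)
river: ρ → (-2,3,4)
river: ρ → (4,5,-1)
river: ρ → (-1,5,4)
river: ρ → (4,3,-2)
river: ρ → (-2,5,2)
river: ρ → (2,3,-4)
closes: descent 0, river 10
min |a| on river = 1

1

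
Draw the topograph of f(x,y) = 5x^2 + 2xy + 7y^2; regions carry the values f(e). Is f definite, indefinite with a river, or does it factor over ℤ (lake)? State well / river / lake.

D = b²−4ac = 2² − 4·5·7 = -136
D < 0 ⇒ definite ⇒ every region one sign ⇒ single well

well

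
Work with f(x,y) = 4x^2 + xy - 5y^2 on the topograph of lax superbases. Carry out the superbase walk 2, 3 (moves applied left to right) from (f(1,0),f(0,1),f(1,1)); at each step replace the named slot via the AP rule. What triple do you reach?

start (4,-5,0) = (f(1,0),f(0,1),f(1,1))
replace slot 2: 2·(4+0) − (-5) = 13 → (4,13,0)
replace slot 3: 2·(4+13) − 0 = 34 → (4,13,34)

4,13,34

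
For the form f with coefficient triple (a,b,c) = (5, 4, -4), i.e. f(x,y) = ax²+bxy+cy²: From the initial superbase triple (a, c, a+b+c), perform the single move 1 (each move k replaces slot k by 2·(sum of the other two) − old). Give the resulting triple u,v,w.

start (5,-4,5) = (f(1,0),f(0,1),f(1,1))
replace slot 1: 2·((-4)+5) − 5 = -3 → (-3,-4,5)

-3,-4,5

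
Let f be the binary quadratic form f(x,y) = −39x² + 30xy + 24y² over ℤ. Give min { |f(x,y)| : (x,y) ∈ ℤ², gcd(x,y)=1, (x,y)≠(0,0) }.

river: ρ → (24,66,-3)
river: ρ → (-3,66,24)
river: ρ → (24,30,-39)
river: ρ → (-39,48,15)
river: ρ → (15,42,-48)
river: ρ → (-48,54,9)
river: ρ → (9,54,-48)
river: ρ → (-48,42,15)
river: ρ → (15,48,-39)
river: ρ → (-39,30,24)
closes: descent 0, river 10
min |a| on river = 3

3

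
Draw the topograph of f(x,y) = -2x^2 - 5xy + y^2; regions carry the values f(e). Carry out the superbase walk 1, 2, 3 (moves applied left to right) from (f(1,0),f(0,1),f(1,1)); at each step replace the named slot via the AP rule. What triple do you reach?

start (-2,1,-6) = (f(1,0),f(0,1),f(1,1))
replace slot 1: 2·(1+(-6)) − (-2) = -8 → (-8,1,-6)
replace slot 2: 2·((-8)+(-6)) − 1 = -29 → (-8,-29,-6)
replace slot 3: 2·((-8)+(-29)) − (-6) = -68 → (-8,-29,-68)

-8,-29,-68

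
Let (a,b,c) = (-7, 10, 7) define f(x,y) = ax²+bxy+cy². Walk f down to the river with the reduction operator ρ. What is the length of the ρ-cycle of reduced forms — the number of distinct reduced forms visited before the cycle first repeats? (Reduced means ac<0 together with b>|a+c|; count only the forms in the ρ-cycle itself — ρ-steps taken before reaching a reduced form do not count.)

D = 296, ⌊√D⌋ = 17
river: ρ → (7,4,-10)
river: ρ → (-10,16,1)
river: ρ → (1,16,-10)
river: ρ → (-10,4,7)
river: ρ → (7,10,-7)
river: ρ → (-7,4,10)
river: ρ → (10,16,-1)
river: ρ → (-1,16,10)
river: ρ → (10,4,-7)
river: ρ → (-7,10,7)
ρ-cycle length = 10 (tail of 0 descent steps not counted)

10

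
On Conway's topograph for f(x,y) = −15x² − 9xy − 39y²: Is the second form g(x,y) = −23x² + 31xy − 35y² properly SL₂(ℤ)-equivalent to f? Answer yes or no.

D₁ = -2259, D₂ = -2259
f is negative-definite; reduce −f:
−f: reduced (well bottom): (15,9,39) with a≤c, −a<b≤a
flip sign back: reduced form of f is (-15,-9,-39)
g is negative-definite; reduce −g:
−g: translate: b→15 (≡-31 mod 46), so (23,-31,35)→(23,15,27)
−g: reduced (well bottom): (23,15,27) with a≤c, −a<b≤a
flip sign back: reduced form of g is (-23,-15,-27)
reduced forms (-15, -9, -39) vs (-23, -15, -27) ⇒ inequivalent

no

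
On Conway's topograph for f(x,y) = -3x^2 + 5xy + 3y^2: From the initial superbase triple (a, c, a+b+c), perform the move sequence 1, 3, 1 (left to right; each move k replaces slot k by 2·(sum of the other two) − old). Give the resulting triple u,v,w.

start (-3,3,5) = (f(1,0),f(0,1),f(1,1))
replace slot 1: 2·(3+5) − (-3) = 19 → (19,3,5)
replace slot 3: 2·(19+3) − 5 = 39 → (19,3,39)
replace slot 1: 2·(3+39) − 19 = 65 → (65,3,39)

65,3,39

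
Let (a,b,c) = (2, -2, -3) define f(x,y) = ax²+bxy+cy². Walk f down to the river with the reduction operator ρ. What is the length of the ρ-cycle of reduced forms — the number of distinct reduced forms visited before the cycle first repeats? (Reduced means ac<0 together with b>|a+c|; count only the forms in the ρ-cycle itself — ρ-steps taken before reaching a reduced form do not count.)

D = 28, ⌊√D⌋ = 5
descent: ρ → (-3,2,2)  [lands on river]
river: ρ → (2,2,-3)
river: ρ → (-3,4,1)
river: ρ → (1,4,-3)
ρ-cycle length = 4 (tail of 1 descent step not counted)

4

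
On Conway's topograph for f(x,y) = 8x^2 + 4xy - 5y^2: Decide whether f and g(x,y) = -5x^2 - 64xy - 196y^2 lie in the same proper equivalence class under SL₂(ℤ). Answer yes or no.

D₁ = 176, D₂ = 176
river cycle of f (length 8): (-5, 6, 7), (7, 8, -4), (-4, 8, 7), (7, 6, -5), (-5, 4, 8), (8, 12, -1), (-1, 12, 8), (8, 4, -5)
river cycle of g (length 8): (-5, 6, 7), (7, 8, -4), (-4, 8, 7), (7, 6, -5), (-5, 4, 8), (8, 12, -1), (-1, 12, 8), (8, 4, -5)
cycles coincide ⇒ equivalent

yes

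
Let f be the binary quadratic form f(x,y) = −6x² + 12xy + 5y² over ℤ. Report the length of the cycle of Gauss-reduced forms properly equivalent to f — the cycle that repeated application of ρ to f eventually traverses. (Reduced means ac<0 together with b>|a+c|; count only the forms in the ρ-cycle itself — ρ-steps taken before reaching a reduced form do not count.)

D = 264, ⌊√D⌋ = 16
river: ρ → (5,8,-10)
river: ρ → (-10,12,3)
river: ρ → (3,12,-10)
river: ρ → (-10,8,5)
river: ρ → (5,12,-6)
river: ρ → (-6,12,5)
ρ-cycle length = 6 (tail of 0 descent steps not counted)

6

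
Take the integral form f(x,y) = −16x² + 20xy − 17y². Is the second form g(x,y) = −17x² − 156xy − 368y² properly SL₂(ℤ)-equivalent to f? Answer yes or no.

D₁ = -688, D₂ = -688
f is negative-definite; reduce −f:
−f: translate: b→12 (≡-20 mod 32), so (16,-20,17)→(16,12,13)
−f: flip: (16,12,13)→(13,-12,16)
−f: reduced (well bottom): (13,-12,16) with a≤c, −a<b≤a
flip sign back: reduced form of f is (-13,12,-16)
g is negative-definite; reduce −g:
−g: translate: b→-14 (≡156 mod 34), so (17,156,368)→(17,-14,13)
−g: flip: (17,-14,13)→(13,14,17)
−g: translate: b→-12 (≡14 mod 26), so (13,14,17)→(13,-12,16)
−g: reduced (well bottom): (13,-12,16) with a≤c, −a<b≤a
flip sign back: reduced form of g is (-13,12,-16)
reduced forms (-13, 12, -16) vs (-13, 12, -16) ⇒ equivalent

yes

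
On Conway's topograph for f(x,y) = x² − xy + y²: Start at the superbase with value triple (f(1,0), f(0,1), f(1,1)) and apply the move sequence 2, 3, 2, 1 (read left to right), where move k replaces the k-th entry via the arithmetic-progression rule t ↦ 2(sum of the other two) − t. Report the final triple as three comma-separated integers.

start (1,1,1) = (f(1,0),f(0,1),f(1,1))
replace slot 2: 2·(1+1) − 1 = 3 → (1,3,1)
replace slot 3: 2·(1+3) − 1 = 7 → (1,3,7)
replace slot 2: 2·(1+7) − 3 = 13 → (1,13,7)
replace slot 1: 2·(13+7) − 1 = 39 → (39,13,7)

39,13,7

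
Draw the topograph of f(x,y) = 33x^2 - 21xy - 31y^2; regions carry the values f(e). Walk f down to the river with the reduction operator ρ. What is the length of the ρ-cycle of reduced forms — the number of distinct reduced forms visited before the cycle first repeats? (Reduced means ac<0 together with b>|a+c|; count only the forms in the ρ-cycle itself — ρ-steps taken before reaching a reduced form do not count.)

D = 4533, ⌊√D⌋ = 67
descent: ρ → (-31,21,33)  [lands on river]
river: ρ → (33,45,-19)
river: ρ → (-19,31,47)
river: ρ → (47,63,-3)
river: ρ → (-3,63,47)
river: ρ → (47,31,-19)
river: ρ → (-19,45,33)
river: ρ → (33,21,-31)
river: ρ → (-31,41,23)
river: ρ → (23,51,-21)
river: ρ → (-21,33,41)
river: ρ → (41,49,-13)
river: ρ → (-13,55,29)
river: ρ → (29,61,-7)
river: ρ → (-7,65,11)
river: ρ → (11,67,-1)
river: ρ → (-1,67,11)
river: ρ → (11,65,-7)
river: ρ → (-7,61,29)
river: ρ → (29,55,-13)
river: ρ → (-13,49,41)
river: ρ → (41,33,-21)
river: ρ → (-21,51,23)
river: ρ → (23,41,-31)
ρ-cycle length = 24 (tail of 1 descent step not counted)

24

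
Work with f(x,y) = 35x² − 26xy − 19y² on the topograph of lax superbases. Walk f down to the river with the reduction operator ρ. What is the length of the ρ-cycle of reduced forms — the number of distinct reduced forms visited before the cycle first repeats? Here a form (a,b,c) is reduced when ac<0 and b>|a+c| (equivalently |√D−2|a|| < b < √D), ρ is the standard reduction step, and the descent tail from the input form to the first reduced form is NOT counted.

D = 3336, ⌊√D⌋ = 57
descent: ρ → (-19,26,35)  [lands on river]
river: ρ → (35,44,-10)
river: ρ → (-10,56,5)
river: ρ → (5,54,-21)
river: ρ → (-21,30,29)
river: ρ → (29,28,-22)
river: ρ → (-22,16,35)
river: ρ → (35,54,-3)
river: ρ → (-3,54,35)
river: ρ → (35,16,-22)
river: ρ → (-22,28,29)
river: ρ → (29,30,-21)
river: ρ → (-21,54,5)
river: ρ → (5,56,-10)
river: ρ → (-10,44,35)
river: ρ → (35,26,-19)
river: ρ → (-19,50,11)
river: ρ → (11,38,-43)
river: ρ → (-43,48,6)
river: ρ → (6,48,-43)
river: ρ → (-43,38,11)
river: ρ → (11,50,-19)
ρ-cycle length = 22 (tail of 1 descent step not counted)

22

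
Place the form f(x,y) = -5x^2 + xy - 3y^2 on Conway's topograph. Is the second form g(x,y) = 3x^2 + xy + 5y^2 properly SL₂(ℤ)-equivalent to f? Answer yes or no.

D₁ = -59, D₂ = -59
f is negative-definite; reduce −f:
−f: flip: (5,-1,3)→(3,1,5)
−f: reduced (well bottom): (3,1,5) with a≤c, −a<b≤a
flip sign back: reduced form of f is (-3,-1,-5)
g: reduced (well bottom): (3,1,5) with a≤c, −a<b≤a
reduced forms (-3, -1, -5) vs (3, 1, 5) ⇒ inequivalent

no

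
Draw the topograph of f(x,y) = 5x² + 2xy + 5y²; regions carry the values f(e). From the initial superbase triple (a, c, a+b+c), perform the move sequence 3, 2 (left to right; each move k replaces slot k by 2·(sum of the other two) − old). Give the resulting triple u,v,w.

start (5,5,12) = (f(1,0),f(0,1),f(1,1))
replace slot 3: 2·(5+5) − 12 = 8 → (5,5,8)
replace slot 2: 2·(5+8) − 5 = 21 → (5,21,8)

5,21,8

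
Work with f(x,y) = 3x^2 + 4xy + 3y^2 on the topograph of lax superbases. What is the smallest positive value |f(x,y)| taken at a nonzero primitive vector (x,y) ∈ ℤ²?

translate: b→-2 (≡4 mod 6), so (3,4,3)→(3,-2,2)
flip: (3,-2,2)→(2,2,3)
reduced (well bottom): (2,2,3) with a≤c, −a<b≤a
well minimum = a = 2

2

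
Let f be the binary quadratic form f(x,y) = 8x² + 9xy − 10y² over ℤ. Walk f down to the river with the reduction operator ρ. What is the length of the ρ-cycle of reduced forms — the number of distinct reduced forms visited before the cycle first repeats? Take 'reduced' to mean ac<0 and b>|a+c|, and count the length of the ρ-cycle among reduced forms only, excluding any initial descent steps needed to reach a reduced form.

D = 401, ⌊√D⌋ = 20
river: ρ → (-10,11,7)
river: ρ → (7,17,-4)
river: ρ → (-4,15,11)
river: ρ → (11,7,-8)
river: ρ → (-8,9,10)
river: ρ → (10,11,-7)
river: ρ → (-7,17,4)
river: ρ → (4,15,-11)
river: ρ → (-11,7,8)
river: ρ → (8,9,-10)
ρ-cycle length = 10 (tail of 0 descent steps not counted)

10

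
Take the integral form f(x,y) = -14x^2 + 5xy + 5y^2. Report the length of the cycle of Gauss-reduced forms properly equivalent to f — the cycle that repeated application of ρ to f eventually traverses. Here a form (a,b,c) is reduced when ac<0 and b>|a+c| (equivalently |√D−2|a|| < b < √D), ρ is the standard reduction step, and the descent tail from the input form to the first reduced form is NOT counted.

D = 305, ⌊√D⌋ = 17
descent: ρ → (5,15,-4)  [lands on river]
river: ρ → (-4,17,1)
river: ρ → (1,17,-4)
river: ρ → (-4,15,5)
ρ-cycle length = 4 (tail of 1 descent step not counted)

4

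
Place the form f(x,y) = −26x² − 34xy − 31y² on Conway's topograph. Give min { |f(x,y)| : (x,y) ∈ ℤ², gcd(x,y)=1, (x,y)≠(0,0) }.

translate: b→-18 (≡34 mod 52), so (26,34,31)→(26,-18,23)
flip: (26,-18,23)→(23,18,26)
reduced (well bottom): (23,18,26) with a≤c, −a<b≤a
well minimum |f| = |-23| = 23 (negative-definite)

23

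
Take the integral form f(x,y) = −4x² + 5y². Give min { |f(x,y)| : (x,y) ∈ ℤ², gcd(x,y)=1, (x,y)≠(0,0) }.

descent: ρ → (5,0,-4)
descent: ρ → (-4,8,1)  [lands on river]
river: ρ → (1,8,-4)
closes: descent 2, river 2
min |a| on river = 1

1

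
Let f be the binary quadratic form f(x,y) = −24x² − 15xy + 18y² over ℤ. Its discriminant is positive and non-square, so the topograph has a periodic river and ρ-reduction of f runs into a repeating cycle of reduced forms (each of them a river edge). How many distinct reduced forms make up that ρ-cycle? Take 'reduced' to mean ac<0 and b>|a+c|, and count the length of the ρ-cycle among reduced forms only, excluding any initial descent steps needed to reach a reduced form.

D = 1953, ⌊√D⌋ = 44
descent: ρ → (18,15,-24)  [lands on river]
river: ρ → (-24,33,9)
river: ρ → (9,39,-12)
river: ρ → (-12,33,18)
river: ρ → (18,39,-6)
river: ρ → (-6,33,36)
river: ρ → (36,39,-3)
river: ρ → (-3,39,36)
river: ρ → (36,33,-6)
river: ρ → (-6,39,18)
river: ρ → (18,33,-12)
river: ρ → (-12,39,9)
river: ρ → (9,33,-24)
river: ρ → (-24,15,18)
river: ρ → (18,21,-21)
river: ρ → (-21,21,18)
ρ-cycle length = 16 (tail of 1 descent step not counted)

16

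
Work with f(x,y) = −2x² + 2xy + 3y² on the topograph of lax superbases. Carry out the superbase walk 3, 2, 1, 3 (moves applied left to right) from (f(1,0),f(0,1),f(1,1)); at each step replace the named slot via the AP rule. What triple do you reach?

start (-2,3,3) = (f(1,0),f(0,1),f(1,1))
replace slot 3: 2·((-2)+3) − 3 = -1 → (-2,3,-1)
replace slot 2: 2·((-2)+(-1)) − 3 = -9 → (-2,-9,-1)
replace slot 1: 2·((-9)+(-1)) − (-2) = -18 → (-18,-9,-1)
replace slot 3: 2·((-18)+(-9)) − (-1) = -53 → (-18,-9,-53)

-18,-9,-53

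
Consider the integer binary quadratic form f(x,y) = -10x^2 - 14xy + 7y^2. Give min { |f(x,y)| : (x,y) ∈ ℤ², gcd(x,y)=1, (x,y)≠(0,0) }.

descent: ρ → (7,14,-10)  [lands on river]
river: ρ → (-10,6,11)
river: ρ → (11,16,-5)
river: ρ → (-5,14,14)
river: ρ → (14,14,-5)
river: ρ → (-5,16,11)
river: ρ → (11,6,-10)
river: ρ → (-10,14,7)
closes: descent 1, river 8
min |a| on river = 5

5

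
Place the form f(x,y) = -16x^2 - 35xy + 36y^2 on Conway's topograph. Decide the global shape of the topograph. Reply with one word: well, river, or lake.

D = b²−4ac = (-35)² − 4·(-16)·36 = 3529
D > 0 non-square ⇒ indefinite ⇒ periodic river

river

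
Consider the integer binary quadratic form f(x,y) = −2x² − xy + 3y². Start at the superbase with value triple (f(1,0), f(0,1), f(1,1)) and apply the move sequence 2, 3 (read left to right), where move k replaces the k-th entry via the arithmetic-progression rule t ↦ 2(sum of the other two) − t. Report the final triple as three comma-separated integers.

start (-2,3,0) = (f(1,0),f(0,1),f(1,1))
replace slot 2: 2·((-2)+0) − 3 = -7 → (-2,-7,0)
replace slot 3: 2·((-2)+(-7)) − 0 = -18 → (-2,-7,-18)

-2,-7,-18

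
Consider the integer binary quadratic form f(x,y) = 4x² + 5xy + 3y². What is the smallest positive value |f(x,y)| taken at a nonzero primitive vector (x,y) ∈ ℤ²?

translate: b→-3 (≡5 mod 8), so (4,5,3)→(4,-3,2)
flip: (4,-3,2)→(2,3,4)
translate: b→-1 (≡3 mod 4), so (2,3,4)→(2,-1,3)
reduced (well bottom): (2,-1,3) with a≤c, −a<b≤a
well minimum = a = 2

2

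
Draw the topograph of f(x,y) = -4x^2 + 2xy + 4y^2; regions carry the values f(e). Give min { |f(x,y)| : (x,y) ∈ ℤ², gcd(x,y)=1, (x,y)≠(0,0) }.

river: ρ → (4,6,-2)
river: ρ → (-2,6,4)
river: ρ → (4,2,-4)
river: ρ → (-4,6,2)
river: ρ → (2,6,-4)
river: ρ → (-4,2,4)
closes: descent 0, river 6
min |a| on river = 2

2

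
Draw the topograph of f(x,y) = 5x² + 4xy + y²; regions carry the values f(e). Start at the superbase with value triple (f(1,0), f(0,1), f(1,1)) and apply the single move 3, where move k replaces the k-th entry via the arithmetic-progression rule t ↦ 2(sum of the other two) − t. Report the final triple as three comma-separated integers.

start (5,1,10) = (f(1,0),f(0,1),f(1,1))
replace slot 3: 2·(5+1) − 10 = 2 → (5,1,2)

5,1,2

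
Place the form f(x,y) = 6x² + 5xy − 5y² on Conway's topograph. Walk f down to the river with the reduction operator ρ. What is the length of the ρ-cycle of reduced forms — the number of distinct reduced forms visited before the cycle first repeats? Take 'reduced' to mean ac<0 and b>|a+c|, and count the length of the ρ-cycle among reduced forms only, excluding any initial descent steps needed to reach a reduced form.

D = 145, ⌊√D⌋ = 12
river: ρ → (-5,5,6)
river: ρ → (6,7,-4)
river: ρ → (-4,9,4)
river: ρ → (4,7,-6)
river: ρ → (-6,5,5)
river: ρ → (5,5,-6)
river: ρ → (-6,7,4)
river: ρ → (4,9,-4)
river: ρ → (-4,7,6)
river: ρ → (6,5,-5)
ρ-cycle length = 10 (tail of 0 descent steps not counted)

10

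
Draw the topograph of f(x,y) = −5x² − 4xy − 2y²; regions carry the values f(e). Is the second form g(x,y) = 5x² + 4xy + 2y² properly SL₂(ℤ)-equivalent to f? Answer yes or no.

D₁ = -24, D₂ = -24
f is negative-definite; reduce −f:
−f: flip: (5,4,2)→(2,-4,5)
−f: translate: b→0 (≡-4 mod 4), so (2,-4,5)→(2,0,3)
−f: reduced (well bottom): (2,0,3) with a≤c, −a<b≤a
flip sign back: reduced form of f is (-2,0,-3)
g: flip: (5,4,2)→(2,-4,5)
g: translate: b→0 (≡-4 mod 4), so (2,-4,5)→(2,0,3)
g: reduced (well bottom): (2,0,3) with a≤c, −a<b≤a
reduced forms (-2, 0, -3) vs (2, 0, 3) ⇒ inequivalent

no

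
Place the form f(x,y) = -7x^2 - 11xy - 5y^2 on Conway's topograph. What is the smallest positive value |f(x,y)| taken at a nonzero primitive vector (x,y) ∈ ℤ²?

translate: b→-3 (≡11 mod 14), so (7,11,5)→(7,-3,1)
flip: (7,-3,1)→(1,3,7)
translate: b→1 (≡3 mod 2), so (1,3,7)→(1,1,5)
reduced (well bottom): (1,1,5) with a≤c, −a<b≤a
well minimum |f| = |-1| = 1 (negative-definite)

1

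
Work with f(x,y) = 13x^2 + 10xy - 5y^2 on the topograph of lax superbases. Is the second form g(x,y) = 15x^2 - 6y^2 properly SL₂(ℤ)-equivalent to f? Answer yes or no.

D₁ = 360, D₂ = 360
river cycle of f (length 4): (-5, 10, 13), (13, 16, -2), (-2, 16, 13), (13, 10, -5)
river cycle of g (length 6): (-6, 12, 9), (9, 6, -9), (-9, 12, 6), (6, 12, -9), (-9, 6, 9), (9, 12, -6)
cycles differ ⇒ inequivalent

no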